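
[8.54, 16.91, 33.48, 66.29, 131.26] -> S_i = 8.54*1.98^i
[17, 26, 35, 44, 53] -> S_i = 17 + 9*i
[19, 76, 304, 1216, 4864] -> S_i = 19*4^i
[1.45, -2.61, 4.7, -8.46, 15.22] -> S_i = 1.45*(-1.80)^i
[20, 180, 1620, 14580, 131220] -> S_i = 20*9^i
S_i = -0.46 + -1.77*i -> [-0.46, -2.23, -4.0, -5.77, -7.54]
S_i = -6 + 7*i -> [-6, 1, 8, 15, 22]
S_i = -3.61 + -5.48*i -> [-3.61, -9.09, -14.57, -20.05, -25.53]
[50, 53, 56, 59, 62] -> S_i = 50 + 3*i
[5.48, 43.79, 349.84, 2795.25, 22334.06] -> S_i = 5.48*7.99^i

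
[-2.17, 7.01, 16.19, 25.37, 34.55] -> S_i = -2.17 + 9.18*i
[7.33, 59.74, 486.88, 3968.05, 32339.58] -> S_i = 7.33*8.15^i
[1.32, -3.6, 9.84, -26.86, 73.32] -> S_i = 1.32*(-2.73)^i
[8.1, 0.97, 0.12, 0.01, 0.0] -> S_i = 8.10*0.12^i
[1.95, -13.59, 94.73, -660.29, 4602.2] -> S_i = 1.95*(-6.97)^i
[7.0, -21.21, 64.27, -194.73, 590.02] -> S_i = 7.00*(-3.03)^i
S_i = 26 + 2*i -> [26, 28, 30, 32, 34]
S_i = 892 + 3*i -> [892, 895, 898, 901, 904]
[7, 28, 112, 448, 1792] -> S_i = 7*4^i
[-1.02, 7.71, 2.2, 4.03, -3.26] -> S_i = Random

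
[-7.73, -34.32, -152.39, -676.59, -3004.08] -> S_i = -7.73*4.44^i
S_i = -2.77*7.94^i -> [-2.77, -21.99, -174.63, -1386.57, -11009.35]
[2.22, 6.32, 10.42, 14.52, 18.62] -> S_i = 2.22 + 4.10*i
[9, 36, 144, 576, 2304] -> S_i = 9*4^i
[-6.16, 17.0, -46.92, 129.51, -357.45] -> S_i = -6.16*(-2.76)^i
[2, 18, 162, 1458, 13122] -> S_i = 2*9^i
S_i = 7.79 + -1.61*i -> [7.79, 6.18, 4.57, 2.96, 1.35]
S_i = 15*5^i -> [15, 75, 375, 1875, 9375]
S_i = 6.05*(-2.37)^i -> [6.05, -14.34, 33.98, -80.54, 190.87]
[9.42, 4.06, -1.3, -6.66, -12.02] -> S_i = 9.42 + -5.36*i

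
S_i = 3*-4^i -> [3, -12, 48, -192, 768]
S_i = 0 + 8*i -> [0, 8, 16, 24, 32]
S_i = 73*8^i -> [73, 584, 4672, 37376, 299008]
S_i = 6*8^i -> [6, 48, 384, 3072, 24576]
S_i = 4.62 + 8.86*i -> [4.62, 13.48, 22.34, 31.2, 40.06]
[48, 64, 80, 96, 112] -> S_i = 48 + 16*i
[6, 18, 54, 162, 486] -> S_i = 6*3^i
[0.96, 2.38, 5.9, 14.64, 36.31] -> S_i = 0.96*2.48^i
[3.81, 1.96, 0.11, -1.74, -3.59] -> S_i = 3.81 + -1.85*i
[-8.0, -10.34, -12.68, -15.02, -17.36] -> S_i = -8.00 + -2.34*i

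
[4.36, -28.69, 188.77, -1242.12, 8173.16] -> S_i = 4.36*(-6.58)^i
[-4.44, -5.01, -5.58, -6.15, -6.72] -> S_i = -4.44 + -0.57*i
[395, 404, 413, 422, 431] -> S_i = 395 + 9*i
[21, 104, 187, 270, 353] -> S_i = 21 + 83*i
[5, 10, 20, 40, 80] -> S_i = 5*2^i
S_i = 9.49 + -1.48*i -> [9.49, 8.01, 6.53, 5.05, 3.57]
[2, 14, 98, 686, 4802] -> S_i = 2*7^i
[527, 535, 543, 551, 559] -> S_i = 527 + 8*i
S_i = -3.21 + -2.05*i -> [-3.21, -5.26, -7.31, -9.36, -11.41]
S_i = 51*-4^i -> [51, -204, 816, -3264, 13056]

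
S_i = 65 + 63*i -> [65, 128, 191, 254, 317]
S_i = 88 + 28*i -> [88, 116, 144, 172, 200]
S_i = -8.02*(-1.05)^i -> [-8.02, 8.42, -8.84, 9.28, -9.75]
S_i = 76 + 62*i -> [76, 138, 200, 262, 324]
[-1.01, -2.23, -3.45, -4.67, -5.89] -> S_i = -1.01 + -1.22*i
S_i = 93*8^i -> [93, 744, 5952, 47616, 380928]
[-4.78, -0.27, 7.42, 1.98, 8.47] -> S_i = Random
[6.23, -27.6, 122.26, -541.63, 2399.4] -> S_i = 6.23*(-4.43)^i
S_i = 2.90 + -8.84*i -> [2.9, -5.94, -14.78, -23.62, -32.46]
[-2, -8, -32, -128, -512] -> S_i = -2*4^i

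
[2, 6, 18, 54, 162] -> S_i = 2*3^i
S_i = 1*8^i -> [1, 8, 64, 512, 4096]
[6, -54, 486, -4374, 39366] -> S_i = 6*-9^i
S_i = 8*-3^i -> [8, -24, 72, -216, 648]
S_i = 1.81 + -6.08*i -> [1.81, -4.27, -10.35, -16.43, -22.51]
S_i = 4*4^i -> [4, 16, 64, 256, 1024]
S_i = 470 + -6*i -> [470, 464, 458, 452, 446]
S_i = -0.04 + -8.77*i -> [-0.04, -8.81, -17.58, -26.35, -35.12]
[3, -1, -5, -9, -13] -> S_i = 3 + -4*i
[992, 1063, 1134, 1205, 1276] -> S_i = 992 + 71*i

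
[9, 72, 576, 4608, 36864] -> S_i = 9*8^i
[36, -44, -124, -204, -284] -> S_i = 36 + -80*i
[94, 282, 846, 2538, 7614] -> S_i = 94*3^i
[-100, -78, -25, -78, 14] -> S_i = Random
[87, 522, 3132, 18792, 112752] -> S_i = 87*6^i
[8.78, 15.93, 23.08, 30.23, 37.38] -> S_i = 8.78 + 7.15*i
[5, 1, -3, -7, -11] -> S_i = 5 + -4*i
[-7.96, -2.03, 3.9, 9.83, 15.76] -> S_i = -7.96 + 5.93*i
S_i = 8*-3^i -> [8, -24, 72, -216, 648]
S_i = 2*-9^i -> [2, -18, 162, -1458, 13122]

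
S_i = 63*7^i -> [63, 441, 3087, 21609, 151263]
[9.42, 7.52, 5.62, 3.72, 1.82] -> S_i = 9.42 + -1.90*i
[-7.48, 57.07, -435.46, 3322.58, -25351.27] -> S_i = -7.48*(-7.63)^i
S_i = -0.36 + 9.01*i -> [-0.36, 8.65, 17.66, 26.67, 35.68]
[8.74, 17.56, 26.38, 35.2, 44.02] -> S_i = 8.74 + 8.82*i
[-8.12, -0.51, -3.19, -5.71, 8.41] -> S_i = Random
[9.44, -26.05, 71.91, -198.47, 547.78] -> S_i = 9.44*(-2.76)^i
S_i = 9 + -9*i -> [9, 0, -9, -18, -27]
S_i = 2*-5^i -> [2, -10, 50, -250, 1250]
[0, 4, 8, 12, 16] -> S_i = 0 + 4*i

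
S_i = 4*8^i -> [4, 32, 256, 2048, 16384]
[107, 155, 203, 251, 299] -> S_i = 107 + 48*i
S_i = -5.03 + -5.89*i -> [-5.03, -10.92, -16.81, -22.7, -28.59]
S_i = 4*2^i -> [4, 8, 16, 32, 64]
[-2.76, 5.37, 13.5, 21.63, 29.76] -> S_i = -2.76 + 8.13*i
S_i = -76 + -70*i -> [-76, -146, -216, -286, -356]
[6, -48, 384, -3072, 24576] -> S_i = 6*-8^i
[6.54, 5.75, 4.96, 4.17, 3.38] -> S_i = 6.54 + -0.79*i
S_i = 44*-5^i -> [44, -220, 1100, -5500, 27500]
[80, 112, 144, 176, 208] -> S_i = 80 + 32*i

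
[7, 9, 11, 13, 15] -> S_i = 7 + 2*i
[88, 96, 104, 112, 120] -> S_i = 88 + 8*i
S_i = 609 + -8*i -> [609, 601, 593, 585, 577]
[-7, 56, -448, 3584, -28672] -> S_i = -7*-8^i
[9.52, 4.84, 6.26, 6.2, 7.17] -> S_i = Random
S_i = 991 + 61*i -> [991, 1052, 1113, 1174, 1235]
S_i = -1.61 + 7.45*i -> [-1.61, 5.84, 13.29, 20.74, 28.19]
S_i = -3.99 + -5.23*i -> [-3.99, -9.22, -14.45, -19.68, -24.91]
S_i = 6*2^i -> [6, 12, 24, 48, 96]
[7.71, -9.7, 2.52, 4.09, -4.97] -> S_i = Random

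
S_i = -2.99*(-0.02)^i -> [-2.99, 0.06, -0.0, 0.0, -0.0]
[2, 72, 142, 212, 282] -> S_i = 2 + 70*i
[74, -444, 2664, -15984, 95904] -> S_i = 74*-6^i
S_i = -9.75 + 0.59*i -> [-9.75, -9.16, -8.57, -7.98, -7.39]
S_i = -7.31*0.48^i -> [-7.31, -3.51, -1.68, -0.81, -0.39]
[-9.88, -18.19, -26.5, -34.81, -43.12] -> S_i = -9.88 + -8.31*i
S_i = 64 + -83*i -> [64, -19, -102, -185, -268]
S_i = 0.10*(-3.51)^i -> [0.1, -0.35, 1.23, -4.32, 15.18]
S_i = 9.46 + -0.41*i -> [9.46, 9.05, 8.64, 8.23, 7.82]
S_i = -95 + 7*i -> [-95, -88, -81, -74, -67]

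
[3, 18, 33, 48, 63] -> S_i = 3 + 15*i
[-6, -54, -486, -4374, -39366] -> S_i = -6*9^i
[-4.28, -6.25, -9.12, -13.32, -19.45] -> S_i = -4.28*1.46^i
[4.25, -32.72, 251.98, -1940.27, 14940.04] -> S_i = 4.25*(-7.70)^i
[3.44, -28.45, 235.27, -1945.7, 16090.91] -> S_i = 3.44*(-8.27)^i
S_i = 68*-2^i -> [68, -136, 272, -544, 1088]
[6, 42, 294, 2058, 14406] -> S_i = 6*7^i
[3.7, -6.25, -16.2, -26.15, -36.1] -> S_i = 3.70 + -9.95*i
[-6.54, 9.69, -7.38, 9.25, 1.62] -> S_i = Random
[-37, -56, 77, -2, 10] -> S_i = Random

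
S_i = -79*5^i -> [-79, -395, -1975, -9875, -49375]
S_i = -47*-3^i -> [-47, 141, -423, 1269, -3807]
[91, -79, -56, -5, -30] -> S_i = Random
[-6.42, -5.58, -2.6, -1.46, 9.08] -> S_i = Random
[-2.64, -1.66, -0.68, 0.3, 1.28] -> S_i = -2.64 + 0.98*i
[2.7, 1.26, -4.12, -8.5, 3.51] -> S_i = Random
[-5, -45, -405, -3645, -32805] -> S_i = -5*9^i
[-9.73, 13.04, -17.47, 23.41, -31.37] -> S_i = -9.73*(-1.34)^i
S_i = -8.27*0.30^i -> [-8.27, -2.48, -0.74, -0.22, -0.07]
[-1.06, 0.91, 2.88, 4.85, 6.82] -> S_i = -1.06 + 1.97*i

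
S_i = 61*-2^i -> [61, -122, 244, -488, 976]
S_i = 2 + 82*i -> [2, 84, 166, 248, 330]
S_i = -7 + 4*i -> [-7, -3, 1, 5, 9]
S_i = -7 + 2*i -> [-7, -5, -3, -1, 1]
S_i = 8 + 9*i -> [8, 17, 26, 35, 44]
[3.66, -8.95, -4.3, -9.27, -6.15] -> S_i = Random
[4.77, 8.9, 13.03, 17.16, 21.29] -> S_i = 4.77 + 4.13*i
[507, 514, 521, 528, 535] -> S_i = 507 + 7*i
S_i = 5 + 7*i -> [5, 12, 19, 26, 33]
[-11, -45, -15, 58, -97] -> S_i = Random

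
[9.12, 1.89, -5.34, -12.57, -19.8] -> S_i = 9.12 + -7.23*i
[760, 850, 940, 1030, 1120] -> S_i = 760 + 90*i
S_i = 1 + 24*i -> [1, 25, 49, 73, 97]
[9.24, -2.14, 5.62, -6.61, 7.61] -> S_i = Random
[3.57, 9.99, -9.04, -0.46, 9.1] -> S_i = Random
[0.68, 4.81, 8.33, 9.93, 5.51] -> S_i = Random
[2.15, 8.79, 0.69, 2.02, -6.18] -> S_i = Random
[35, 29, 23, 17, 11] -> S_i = 35 + -6*i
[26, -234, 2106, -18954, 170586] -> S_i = 26*-9^i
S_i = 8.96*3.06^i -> [8.96, 27.42, 83.9, 256.73, 785.59]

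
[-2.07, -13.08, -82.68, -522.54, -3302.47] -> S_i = -2.07*6.32^i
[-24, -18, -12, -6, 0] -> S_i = -24 + 6*i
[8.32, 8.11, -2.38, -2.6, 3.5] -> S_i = Random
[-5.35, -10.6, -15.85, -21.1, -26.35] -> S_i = -5.35 + -5.25*i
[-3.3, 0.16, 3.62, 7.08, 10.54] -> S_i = -3.30 + 3.46*i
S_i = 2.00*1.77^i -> [2.0, 3.54, 6.27, 11.09, 19.63]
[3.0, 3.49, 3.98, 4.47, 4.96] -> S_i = 3.00 + 0.49*i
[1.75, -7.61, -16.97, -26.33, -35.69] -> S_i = 1.75 + -9.36*i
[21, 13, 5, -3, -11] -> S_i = 21 + -8*i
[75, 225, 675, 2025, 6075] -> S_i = 75*3^i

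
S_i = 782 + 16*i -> [782, 798, 814, 830, 846]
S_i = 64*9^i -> [64, 576, 5184, 46656, 419904]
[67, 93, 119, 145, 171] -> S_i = 67 + 26*i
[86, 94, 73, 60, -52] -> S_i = Random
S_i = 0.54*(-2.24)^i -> [0.54, -1.21, 2.71, -6.07, 13.6]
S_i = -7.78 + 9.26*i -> [-7.78, 1.48, 10.74, 20.0, 29.26]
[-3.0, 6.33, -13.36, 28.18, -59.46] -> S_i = -3.00*(-2.11)^i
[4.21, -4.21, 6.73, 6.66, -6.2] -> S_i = Random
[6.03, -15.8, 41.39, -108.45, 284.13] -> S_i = 6.03*(-2.62)^i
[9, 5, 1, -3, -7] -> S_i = 9 + -4*i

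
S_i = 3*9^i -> [3, 27, 243, 2187, 19683]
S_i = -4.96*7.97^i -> [-4.96, -39.53, -315.06, -2511.06, -20013.13]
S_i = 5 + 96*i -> [5, 101, 197, 293, 389]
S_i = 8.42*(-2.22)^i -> [8.42, -18.69, 41.5, -92.12, 204.51]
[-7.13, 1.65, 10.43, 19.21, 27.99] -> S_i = -7.13 + 8.78*i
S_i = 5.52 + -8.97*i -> [5.52, -3.45, -12.42, -21.39, -30.36]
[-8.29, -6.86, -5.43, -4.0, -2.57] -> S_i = -8.29 + 1.43*i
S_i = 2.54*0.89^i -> [2.54, 2.26, 2.01, 1.79, 1.59]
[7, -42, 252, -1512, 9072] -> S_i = 7*-6^i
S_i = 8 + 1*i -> [8, 9, 10, 11, 12]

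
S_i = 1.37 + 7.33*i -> [1.37, 8.7, 16.03, 23.36, 30.69]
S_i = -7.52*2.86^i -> [-7.52, -21.51, -61.51, -175.92, -503.13]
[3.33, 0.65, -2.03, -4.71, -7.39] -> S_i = 3.33 + -2.68*i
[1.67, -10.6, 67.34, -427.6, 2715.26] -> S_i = 1.67*(-6.35)^i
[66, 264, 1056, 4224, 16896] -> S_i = 66*4^i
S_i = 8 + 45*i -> [8, 53, 98, 143, 188]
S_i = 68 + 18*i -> [68, 86, 104, 122, 140]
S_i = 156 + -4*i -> [156, 152, 148, 144, 140]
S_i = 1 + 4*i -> [1, 5, 9, 13, 17]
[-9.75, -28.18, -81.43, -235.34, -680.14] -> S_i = -9.75*2.89^i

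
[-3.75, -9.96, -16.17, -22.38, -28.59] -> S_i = -3.75 + -6.21*i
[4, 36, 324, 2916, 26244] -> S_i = 4*9^i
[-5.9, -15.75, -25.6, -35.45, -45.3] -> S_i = -5.90 + -9.85*i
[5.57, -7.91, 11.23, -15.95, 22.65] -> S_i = 5.57*(-1.42)^i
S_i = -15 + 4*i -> [-15, -11, -7, -3, 1]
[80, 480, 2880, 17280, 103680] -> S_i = 80*6^i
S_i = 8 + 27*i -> [8, 35, 62, 89, 116]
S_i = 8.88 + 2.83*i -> [8.88, 11.71, 14.54, 17.37, 20.2]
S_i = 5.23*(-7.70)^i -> [5.23, -40.27, 310.09, -2387.67, 18385.04]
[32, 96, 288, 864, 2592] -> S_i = 32*3^i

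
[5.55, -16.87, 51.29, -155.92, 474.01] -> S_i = 5.55*(-3.04)^i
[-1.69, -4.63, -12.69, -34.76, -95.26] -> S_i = -1.69*2.74^i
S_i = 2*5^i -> [2, 10, 50, 250, 1250]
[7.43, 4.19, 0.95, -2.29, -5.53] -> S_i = 7.43 + -3.24*i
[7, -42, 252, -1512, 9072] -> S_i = 7*-6^i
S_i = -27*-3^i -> [-27, 81, -243, 729, -2187]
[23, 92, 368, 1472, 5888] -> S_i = 23*4^i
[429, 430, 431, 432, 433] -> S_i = 429 + 1*i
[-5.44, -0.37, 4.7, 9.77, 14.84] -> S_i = -5.44 + 5.07*i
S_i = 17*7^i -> [17, 119, 833, 5831, 40817]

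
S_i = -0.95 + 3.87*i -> [-0.95, 2.92, 6.79, 10.66, 14.53]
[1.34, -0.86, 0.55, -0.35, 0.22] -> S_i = 1.34*(-0.64)^i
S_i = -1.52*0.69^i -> [-1.52, -1.05, -0.72, -0.5, -0.34]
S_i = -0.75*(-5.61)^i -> [-0.75, 4.21, -23.6, 132.42, -742.87]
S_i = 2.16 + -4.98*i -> [2.16, -2.82, -7.8, -12.78, -17.76]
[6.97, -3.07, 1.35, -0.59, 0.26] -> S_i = 6.97*(-0.44)^i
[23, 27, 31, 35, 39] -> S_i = 23 + 4*i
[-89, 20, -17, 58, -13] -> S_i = Random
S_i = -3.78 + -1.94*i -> [-3.78, -5.72, -7.66, -9.6, -11.54]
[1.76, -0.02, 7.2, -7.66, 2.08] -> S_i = Random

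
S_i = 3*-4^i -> [3, -12, 48, -192, 768]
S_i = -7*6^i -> [-7, -42, -252, -1512, -9072]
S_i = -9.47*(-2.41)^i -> [-9.47, 22.82, -55.0, 132.56, -319.46]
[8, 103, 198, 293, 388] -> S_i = 8 + 95*i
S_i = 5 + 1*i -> [5, 6, 7, 8, 9]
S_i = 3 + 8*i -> [3, 11, 19, 27, 35]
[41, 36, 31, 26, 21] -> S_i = 41 + -5*i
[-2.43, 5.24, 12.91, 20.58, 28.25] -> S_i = -2.43 + 7.67*i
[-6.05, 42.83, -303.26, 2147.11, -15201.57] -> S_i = -6.05*(-7.08)^i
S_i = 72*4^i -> [72, 288, 1152, 4608, 18432]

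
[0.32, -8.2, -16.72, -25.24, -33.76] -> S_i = 0.32 + -8.52*i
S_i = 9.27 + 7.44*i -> [9.27, 16.71, 24.15, 31.59, 39.03]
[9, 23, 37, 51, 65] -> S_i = 9 + 14*i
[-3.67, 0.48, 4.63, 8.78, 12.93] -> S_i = -3.67 + 4.15*i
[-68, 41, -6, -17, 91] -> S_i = Random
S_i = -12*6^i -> [-12, -72, -432, -2592, -15552]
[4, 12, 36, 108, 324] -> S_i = 4*3^i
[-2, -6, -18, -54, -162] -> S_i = -2*3^i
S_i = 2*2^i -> [2, 4, 8, 16, 32]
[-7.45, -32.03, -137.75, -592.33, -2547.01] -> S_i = -7.45*4.30^i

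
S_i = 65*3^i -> [65, 195, 585, 1755, 5265]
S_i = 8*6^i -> [8, 48, 288, 1728, 10368]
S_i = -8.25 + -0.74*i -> [-8.25, -8.99, -9.73, -10.47, -11.21]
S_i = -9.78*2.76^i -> [-9.78, -26.99, -74.5, -205.62, -567.51]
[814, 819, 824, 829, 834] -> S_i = 814 + 5*i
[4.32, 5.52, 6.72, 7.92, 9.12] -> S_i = 4.32 + 1.20*i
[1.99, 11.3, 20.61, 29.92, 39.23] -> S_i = 1.99 + 9.31*i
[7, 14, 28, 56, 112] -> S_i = 7*2^i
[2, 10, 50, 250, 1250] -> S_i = 2*5^i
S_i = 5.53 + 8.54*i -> [5.53, 14.07, 22.61, 31.15, 39.69]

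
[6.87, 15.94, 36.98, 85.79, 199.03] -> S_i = 6.87*2.32^i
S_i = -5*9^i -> [-5, -45, -405, -3645, -32805]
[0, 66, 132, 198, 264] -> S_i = 0 + 66*i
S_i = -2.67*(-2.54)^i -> [-2.67, 6.78, -17.23, 43.75, -111.13]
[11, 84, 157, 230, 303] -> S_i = 11 + 73*i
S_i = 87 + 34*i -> [87, 121, 155, 189, 223]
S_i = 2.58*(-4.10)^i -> [2.58, -10.58, 43.37, -177.82, 729.05]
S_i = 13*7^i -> [13, 91, 637, 4459, 31213]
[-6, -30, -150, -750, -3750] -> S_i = -6*5^i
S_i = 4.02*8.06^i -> [4.02, 32.4, 261.15, 2104.9, 16965.48]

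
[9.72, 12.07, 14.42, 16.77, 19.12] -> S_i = 9.72 + 2.35*i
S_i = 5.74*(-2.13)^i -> [5.74, -12.23, 26.04, -55.47, 118.15]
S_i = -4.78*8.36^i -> [-4.78, -39.96, -334.07, -2792.84, -23348.18]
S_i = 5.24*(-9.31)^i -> [5.24, -48.78, 454.18, -4228.44, 39366.79]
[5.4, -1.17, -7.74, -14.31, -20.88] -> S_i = 5.40 + -6.57*i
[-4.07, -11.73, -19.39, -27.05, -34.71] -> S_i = -4.07 + -7.66*i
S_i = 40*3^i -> [40, 120, 360, 1080, 3240]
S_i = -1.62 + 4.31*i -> [-1.62, 2.69, 7.0, 11.31, 15.62]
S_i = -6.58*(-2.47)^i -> [-6.58, 16.25, -40.14, 99.16, -244.91]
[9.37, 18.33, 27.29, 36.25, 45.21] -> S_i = 9.37 + 8.96*i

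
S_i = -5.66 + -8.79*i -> [-5.66, -14.45, -23.24, -32.03, -40.82]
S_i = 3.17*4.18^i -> [3.17, 13.25, 55.39, 231.52, 967.75]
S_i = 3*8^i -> [3, 24, 192, 1536, 12288]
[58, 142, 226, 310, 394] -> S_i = 58 + 84*i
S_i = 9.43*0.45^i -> [9.43, 4.24, 1.91, 0.86, 0.39]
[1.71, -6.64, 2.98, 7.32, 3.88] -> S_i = Random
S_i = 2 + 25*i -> [2, 27, 52, 77, 102]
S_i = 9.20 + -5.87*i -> [9.2, 3.33, -2.54, -8.41, -14.28]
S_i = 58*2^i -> [58, 116, 232, 464, 928]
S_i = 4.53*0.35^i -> [4.53, 1.59, 0.55, 0.19, 0.07]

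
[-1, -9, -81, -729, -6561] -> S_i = -1*9^i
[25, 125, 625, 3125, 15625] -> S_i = 25*5^i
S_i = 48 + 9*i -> [48, 57, 66, 75, 84]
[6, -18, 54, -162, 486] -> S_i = 6*-3^i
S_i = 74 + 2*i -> [74, 76, 78, 80, 82]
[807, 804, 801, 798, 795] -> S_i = 807 + -3*i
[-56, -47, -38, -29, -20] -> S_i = -56 + 9*i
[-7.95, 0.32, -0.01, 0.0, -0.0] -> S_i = -7.95*(-0.04)^i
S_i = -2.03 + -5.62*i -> [-2.03, -7.65, -13.27, -18.89, -24.51]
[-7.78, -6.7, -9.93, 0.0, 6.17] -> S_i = Random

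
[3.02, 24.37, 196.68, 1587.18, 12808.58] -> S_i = 3.02*8.07^i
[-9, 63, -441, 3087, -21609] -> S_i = -9*-7^i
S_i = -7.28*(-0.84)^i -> [-7.28, 6.12, -5.14, 4.31, -3.62]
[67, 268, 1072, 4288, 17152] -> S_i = 67*4^i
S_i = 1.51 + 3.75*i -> [1.51, 5.26, 9.01, 12.76, 16.51]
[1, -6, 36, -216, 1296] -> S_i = 1*-6^i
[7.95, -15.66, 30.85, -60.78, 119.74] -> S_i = 7.95*(-1.97)^i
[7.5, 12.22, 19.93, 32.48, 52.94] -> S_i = 7.50*1.63^i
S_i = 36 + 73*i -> [36, 109, 182, 255, 328]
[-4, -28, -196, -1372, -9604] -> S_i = -4*7^i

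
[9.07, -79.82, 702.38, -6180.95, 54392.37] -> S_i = 9.07*(-8.80)^i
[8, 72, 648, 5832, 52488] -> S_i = 8*9^i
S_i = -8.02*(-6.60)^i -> [-8.02, 52.93, -349.35, 2305.72, -15217.74]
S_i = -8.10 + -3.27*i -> [-8.1, -11.37, -14.64, -17.91, -21.18]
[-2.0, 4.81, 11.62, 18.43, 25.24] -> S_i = -2.00 + 6.81*i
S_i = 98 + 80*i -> [98, 178, 258, 338, 418]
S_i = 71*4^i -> [71, 284, 1136, 4544, 18176]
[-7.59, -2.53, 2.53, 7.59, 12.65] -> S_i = -7.59 + 5.06*i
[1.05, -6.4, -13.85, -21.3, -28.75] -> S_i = 1.05 + -7.45*i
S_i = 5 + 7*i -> [5, 12, 19, 26, 33]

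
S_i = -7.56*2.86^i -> [-7.56, -21.62, -61.84, -176.86, -505.81]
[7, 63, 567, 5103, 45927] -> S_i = 7*9^i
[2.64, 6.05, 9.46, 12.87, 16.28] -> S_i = 2.64 + 3.41*i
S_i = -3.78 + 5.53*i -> [-3.78, 1.75, 7.28, 12.81, 18.34]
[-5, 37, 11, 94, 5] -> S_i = Random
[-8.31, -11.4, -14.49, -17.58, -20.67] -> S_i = -8.31 + -3.09*i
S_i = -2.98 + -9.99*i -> [-2.98, -12.97, -22.96, -32.95, -42.94]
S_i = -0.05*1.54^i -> [-0.05, -0.08, -0.12, -0.18, -0.28]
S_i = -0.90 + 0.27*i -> [-0.9, -0.63, -0.36, -0.09, 0.18]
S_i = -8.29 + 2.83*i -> [-8.29, -5.46, -2.63, 0.2, 3.03]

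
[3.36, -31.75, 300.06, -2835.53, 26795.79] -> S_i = 3.36*(-9.45)^i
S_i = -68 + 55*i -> [-68, -13, 42, 97, 152]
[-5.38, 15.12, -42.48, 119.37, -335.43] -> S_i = -5.38*(-2.81)^i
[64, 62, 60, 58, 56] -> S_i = 64 + -2*i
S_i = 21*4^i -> [21, 84, 336, 1344, 5376]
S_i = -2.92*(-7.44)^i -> [-2.92, 21.72, -161.63, 1202.55, -8946.94]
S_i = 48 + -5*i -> [48, 43, 38, 33, 28]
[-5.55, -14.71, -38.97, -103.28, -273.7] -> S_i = -5.55*2.65^i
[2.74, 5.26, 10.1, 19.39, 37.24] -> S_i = 2.74*1.92^i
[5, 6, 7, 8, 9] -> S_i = 5 + 1*i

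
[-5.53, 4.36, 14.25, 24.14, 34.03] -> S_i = -5.53 + 9.89*i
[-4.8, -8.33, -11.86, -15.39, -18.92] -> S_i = -4.80 + -3.53*i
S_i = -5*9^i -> [-5, -45, -405, -3645, -32805]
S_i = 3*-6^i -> [3, -18, 108, -648, 3888]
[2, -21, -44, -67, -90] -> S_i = 2 + -23*i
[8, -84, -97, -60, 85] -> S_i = Random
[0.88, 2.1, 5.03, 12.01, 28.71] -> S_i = 0.88*2.39^i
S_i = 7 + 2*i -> [7, 9, 11, 13, 15]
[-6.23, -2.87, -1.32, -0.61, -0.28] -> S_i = -6.23*0.46^i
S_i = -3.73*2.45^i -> [-3.73, -9.14, -22.39, -54.85, -134.39]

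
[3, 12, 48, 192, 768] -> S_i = 3*4^i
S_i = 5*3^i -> [5, 15, 45, 135, 405]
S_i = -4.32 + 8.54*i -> [-4.32, 4.22, 12.76, 21.3, 29.84]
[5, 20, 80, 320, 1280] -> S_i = 5*4^i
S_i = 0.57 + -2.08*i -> [0.57, -1.51, -3.59, -5.67, -7.75]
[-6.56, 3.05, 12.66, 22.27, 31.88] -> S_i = -6.56 + 9.61*i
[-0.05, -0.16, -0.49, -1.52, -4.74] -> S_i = -0.05*3.12^i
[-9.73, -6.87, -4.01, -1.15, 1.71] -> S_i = -9.73 + 2.86*i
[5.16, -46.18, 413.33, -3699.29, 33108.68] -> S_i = 5.16*(-8.95)^i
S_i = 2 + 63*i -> [2, 65, 128, 191, 254]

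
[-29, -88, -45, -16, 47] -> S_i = Random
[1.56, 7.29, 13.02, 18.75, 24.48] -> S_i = 1.56 + 5.73*i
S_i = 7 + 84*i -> [7, 91, 175, 259, 343]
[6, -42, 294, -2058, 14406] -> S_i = 6*-7^i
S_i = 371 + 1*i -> [371, 372, 373, 374, 375]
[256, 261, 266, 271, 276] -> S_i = 256 + 5*i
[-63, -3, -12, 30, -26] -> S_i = Random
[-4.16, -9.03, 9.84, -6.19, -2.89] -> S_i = Random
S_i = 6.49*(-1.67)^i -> [6.49, -10.84, 18.1, -30.23, 50.48]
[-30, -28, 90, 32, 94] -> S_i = Random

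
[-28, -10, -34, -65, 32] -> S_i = Random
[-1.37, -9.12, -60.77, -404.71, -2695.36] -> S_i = -1.37*6.66^i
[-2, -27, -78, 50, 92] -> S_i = Random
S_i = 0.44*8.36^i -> [0.44, 3.68, 30.75, 257.08, 2149.2]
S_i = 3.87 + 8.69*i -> [3.87, 12.56, 21.25, 29.94, 38.63]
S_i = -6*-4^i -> [-6, 24, -96, 384, -1536]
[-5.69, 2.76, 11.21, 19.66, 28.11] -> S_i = -5.69 + 8.45*i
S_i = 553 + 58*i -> [553, 611, 669, 727, 785]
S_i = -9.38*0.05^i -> [-9.38, -0.47, -0.02, -0.0, -0.0]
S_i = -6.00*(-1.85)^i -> [-6.0, 11.1, -20.54, 37.99, -70.28]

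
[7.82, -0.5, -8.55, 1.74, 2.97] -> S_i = Random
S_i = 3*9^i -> [3, 27, 243, 2187, 19683]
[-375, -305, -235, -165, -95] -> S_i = -375 + 70*i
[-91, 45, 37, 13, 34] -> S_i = Random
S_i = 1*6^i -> [1, 6, 36, 216, 1296]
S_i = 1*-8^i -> [1, -8, 64, -512, 4096]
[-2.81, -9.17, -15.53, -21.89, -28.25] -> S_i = -2.81 + -6.36*i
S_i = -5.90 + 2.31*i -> [-5.9, -3.59, -1.28, 1.03, 3.34]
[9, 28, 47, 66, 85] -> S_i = 9 + 19*i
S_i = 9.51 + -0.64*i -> [9.51, 8.87, 8.23, 7.59, 6.95]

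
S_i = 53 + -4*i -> [53, 49, 45, 41, 37]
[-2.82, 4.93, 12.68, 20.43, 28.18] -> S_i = -2.82 + 7.75*i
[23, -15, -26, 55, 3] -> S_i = Random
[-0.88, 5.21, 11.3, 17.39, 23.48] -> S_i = -0.88 + 6.09*i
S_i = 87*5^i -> [87, 435, 2175, 10875, 54375]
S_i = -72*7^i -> [-72, -504, -3528, -24696, -172872]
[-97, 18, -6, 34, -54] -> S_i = Random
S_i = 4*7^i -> [4, 28, 196, 1372, 9604]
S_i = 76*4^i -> [76, 304, 1216, 4864, 19456]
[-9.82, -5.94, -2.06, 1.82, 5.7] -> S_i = -9.82 + 3.88*i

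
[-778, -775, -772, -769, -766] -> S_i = -778 + 3*i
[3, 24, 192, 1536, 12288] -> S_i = 3*8^i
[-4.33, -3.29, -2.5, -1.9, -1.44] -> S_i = -4.33*0.76^i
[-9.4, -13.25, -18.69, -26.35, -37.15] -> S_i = -9.40*1.41^i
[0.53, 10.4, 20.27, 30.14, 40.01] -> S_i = 0.53 + 9.87*i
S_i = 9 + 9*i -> [9, 18, 27, 36, 45]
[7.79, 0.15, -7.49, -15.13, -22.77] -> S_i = 7.79 + -7.64*i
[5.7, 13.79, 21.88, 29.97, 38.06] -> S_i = 5.70 + 8.09*i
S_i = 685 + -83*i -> [685, 602, 519, 436, 353]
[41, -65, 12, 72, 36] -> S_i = Random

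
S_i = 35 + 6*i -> [35, 41, 47, 53, 59]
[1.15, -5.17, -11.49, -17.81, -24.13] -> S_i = 1.15 + -6.32*i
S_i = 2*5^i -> [2, 10, 50, 250, 1250]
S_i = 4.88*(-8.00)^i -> [4.88, -39.04, 312.32, -2498.56, 19988.48]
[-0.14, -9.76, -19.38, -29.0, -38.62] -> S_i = -0.14 + -9.62*i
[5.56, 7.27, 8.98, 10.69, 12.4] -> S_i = 5.56 + 1.71*i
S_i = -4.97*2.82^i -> [-4.97, -14.02, -39.52, -111.46, -314.31]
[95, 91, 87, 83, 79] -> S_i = 95 + -4*i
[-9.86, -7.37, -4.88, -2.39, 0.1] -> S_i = -9.86 + 2.49*i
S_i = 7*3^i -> [7, 21, 63, 189, 567]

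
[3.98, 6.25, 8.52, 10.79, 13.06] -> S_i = 3.98 + 2.27*i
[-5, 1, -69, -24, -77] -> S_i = Random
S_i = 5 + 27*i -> [5, 32, 59, 86, 113]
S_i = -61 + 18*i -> [-61, -43, -25, -7, 11]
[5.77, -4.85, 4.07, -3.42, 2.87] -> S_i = 5.77*(-0.84)^i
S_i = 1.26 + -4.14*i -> [1.26, -2.88, -7.02, -11.16, -15.3]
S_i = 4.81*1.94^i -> [4.81, 9.33, 18.1, 35.12, 68.13]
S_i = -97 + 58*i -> [-97, -39, 19, 77, 135]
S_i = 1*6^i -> [1, 6, 36, 216, 1296]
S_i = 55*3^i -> [55, 165, 495, 1485, 4455]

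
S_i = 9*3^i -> [9, 27, 81, 243, 729]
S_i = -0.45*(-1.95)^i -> [-0.45, 0.88, -1.71, 3.34, -6.51]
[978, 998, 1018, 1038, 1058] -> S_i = 978 + 20*i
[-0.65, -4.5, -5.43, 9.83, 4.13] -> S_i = Random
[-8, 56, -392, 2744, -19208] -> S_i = -8*-7^i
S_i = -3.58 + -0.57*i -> [-3.58, -4.15, -4.72, -5.29, -5.86]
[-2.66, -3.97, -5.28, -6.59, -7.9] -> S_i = -2.66 + -1.31*i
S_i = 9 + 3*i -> [9, 12, 15, 18, 21]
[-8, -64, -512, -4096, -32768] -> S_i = -8*8^i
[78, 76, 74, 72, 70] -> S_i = 78 + -2*i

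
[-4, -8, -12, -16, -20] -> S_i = -4 + -4*i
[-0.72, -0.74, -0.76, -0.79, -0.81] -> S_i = -0.72*1.03^i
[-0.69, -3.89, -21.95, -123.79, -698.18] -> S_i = -0.69*5.64^i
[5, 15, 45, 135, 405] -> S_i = 5*3^i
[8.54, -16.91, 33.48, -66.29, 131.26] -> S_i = 8.54*(-1.98)^i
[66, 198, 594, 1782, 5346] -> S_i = 66*3^i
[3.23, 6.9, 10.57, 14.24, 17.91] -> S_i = 3.23 + 3.67*i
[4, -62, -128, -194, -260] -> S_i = 4 + -66*i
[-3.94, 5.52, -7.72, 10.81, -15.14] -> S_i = -3.94*(-1.40)^i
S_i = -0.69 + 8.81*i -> [-0.69, 8.12, 16.93, 25.74, 34.55]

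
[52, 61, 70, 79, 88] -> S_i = 52 + 9*i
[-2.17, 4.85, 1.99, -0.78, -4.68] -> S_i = Random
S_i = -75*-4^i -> [-75, 300, -1200, 4800, -19200]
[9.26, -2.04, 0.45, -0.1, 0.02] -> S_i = 9.26*(-0.22)^i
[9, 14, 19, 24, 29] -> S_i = 9 + 5*i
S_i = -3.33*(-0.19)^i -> [-3.33, 0.63, -0.12, 0.02, -0.0]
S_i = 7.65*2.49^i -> [7.65, 19.05, 47.43, 118.1, 294.08]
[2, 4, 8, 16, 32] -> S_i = 2*2^i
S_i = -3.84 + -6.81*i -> [-3.84, -10.65, -17.46, -24.27, -31.08]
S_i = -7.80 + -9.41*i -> [-7.8, -17.21, -26.62, -36.03, -45.44]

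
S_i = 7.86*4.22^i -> [7.86, 33.17, 139.97, 590.69, 2492.71]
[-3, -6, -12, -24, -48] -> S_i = -3*2^i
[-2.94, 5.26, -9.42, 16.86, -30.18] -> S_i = -2.94*(-1.79)^i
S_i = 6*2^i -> [6, 12, 24, 48, 96]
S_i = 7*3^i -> [7, 21, 63, 189, 567]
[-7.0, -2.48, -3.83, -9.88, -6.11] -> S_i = Random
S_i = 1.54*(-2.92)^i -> [1.54, -4.5, 13.13, -38.34, 111.96]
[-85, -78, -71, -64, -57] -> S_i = -85 + 7*i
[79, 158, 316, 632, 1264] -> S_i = 79*2^i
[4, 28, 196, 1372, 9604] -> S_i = 4*7^i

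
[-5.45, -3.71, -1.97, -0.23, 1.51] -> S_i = -5.45 + 1.74*i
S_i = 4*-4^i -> [4, -16, 64, -256, 1024]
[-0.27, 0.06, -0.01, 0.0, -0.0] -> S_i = -0.27*(-0.22)^i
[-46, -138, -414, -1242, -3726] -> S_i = -46*3^i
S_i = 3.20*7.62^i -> [3.2, 24.38, 185.81, 1415.84, 10788.72]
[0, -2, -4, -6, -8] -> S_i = 0 + -2*i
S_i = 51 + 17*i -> [51, 68, 85, 102, 119]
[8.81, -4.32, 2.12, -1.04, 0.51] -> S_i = 8.81*(-0.49)^i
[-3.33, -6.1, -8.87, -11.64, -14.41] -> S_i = -3.33 + -2.77*i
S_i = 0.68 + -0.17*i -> [0.68, 0.51, 0.34, 0.17, 0.0]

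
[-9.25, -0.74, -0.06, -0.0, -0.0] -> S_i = -9.25*0.08^i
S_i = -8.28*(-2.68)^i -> [-8.28, 22.19, -59.47, 159.38, -427.14]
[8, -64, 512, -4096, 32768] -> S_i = 8*-8^i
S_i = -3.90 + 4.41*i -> [-3.9, 0.51, 4.92, 9.33, 13.74]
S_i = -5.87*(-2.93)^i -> [-5.87, 17.2, -50.39, 147.65, -432.62]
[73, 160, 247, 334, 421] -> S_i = 73 + 87*i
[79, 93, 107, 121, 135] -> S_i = 79 + 14*i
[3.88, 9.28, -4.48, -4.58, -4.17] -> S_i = Random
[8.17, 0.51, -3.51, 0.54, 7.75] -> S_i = Random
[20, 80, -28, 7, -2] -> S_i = Random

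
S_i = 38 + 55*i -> [38, 93, 148, 203, 258]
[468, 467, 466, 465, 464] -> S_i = 468 + -1*i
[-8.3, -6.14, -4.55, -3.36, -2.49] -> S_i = -8.30*0.74^i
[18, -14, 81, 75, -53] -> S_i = Random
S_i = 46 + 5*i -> [46, 51, 56, 61, 66]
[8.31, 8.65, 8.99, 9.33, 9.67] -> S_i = 8.31 + 0.34*i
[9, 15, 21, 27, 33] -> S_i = 9 + 6*i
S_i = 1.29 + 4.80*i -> [1.29, 6.09, 10.89, 15.69, 20.49]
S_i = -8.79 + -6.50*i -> [-8.79, -15.29, -21.79, -28.29, -34.79]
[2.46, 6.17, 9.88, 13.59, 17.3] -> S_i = 2.46 + 3.71*i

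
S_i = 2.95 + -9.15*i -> [2.95, -6.2, -15.35, -24.5, -33.65]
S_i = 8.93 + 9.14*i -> [8.93, 18.07, 27.21, 36.35, 45.49]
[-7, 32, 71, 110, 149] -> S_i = -7 + 39*i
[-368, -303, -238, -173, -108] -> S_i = -368 + 65*i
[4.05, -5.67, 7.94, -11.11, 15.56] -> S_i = 4.05*(-1.40)^i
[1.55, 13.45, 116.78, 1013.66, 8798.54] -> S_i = 1.55*8.68^i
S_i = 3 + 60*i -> [3, 63, 123, 183, 243]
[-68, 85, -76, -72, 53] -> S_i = Random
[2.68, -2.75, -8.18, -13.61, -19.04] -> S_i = 2.68 + -5.43*i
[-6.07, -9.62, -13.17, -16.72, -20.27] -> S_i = -6.07 + -3.55*i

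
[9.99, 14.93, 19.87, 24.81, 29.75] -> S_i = 9.99 + 4.94*i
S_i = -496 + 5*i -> [-496, -491, -486, -481, -476]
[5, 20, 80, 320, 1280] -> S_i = 5*4^i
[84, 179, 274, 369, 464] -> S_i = 84 + 95*i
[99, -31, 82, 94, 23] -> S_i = Random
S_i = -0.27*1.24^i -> [-0.27, -0.33, -0.42, -0.51, -0.64]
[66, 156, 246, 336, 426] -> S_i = 66 + 90*i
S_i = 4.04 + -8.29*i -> [4.04, -4.25, -12.54, -20.83, -29.12]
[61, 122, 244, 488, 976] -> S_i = 61*2^i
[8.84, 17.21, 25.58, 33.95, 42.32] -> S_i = 8.84 + 8.37*i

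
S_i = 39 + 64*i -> [39, 103, 167, 231, 295]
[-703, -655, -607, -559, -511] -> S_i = -703 + 48*i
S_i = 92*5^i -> [92, 460, 2300, 11500, 57500]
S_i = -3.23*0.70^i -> [-3.23, -2.26, -1.58, -1.11, -0.78]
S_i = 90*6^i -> [90, 540, 3240, 19440, 116640]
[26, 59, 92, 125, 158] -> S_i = 26 + 33*i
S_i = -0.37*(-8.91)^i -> [-0.37, 3.3, -29.37, 261.72, -2331.91]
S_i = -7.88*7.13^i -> [-7.88, -56.18, -400.59, -2856.24, -20365.0]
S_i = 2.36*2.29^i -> [2.36, 5.4, 12.38, 28.34, 64.9]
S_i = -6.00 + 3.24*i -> [-6.0, -2.76, 0.48, 3.72, 6.96]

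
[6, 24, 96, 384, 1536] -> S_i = 6*4^i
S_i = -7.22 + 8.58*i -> [-7.22, 1.36, 9.94, 18.52, 27.1]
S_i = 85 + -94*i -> [85, -9, -103, -197, -291]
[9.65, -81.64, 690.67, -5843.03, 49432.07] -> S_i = 9.65*(-8.46)^i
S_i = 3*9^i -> [3, 27, 243, 2187, 19683]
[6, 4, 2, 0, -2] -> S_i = 6 + -2*i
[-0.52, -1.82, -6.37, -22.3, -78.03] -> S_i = -0.52*3.50^i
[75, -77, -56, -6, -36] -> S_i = Random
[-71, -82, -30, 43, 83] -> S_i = Random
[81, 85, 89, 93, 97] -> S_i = 81 + 4*i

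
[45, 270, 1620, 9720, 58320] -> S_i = 45*6^i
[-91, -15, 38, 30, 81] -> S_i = Random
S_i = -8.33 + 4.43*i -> [-8.33, -3.9, 0.53, 4.96, 9.39]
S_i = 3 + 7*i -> [3, 10, 17, 24, 31]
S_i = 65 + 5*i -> [65, 70, 75, 80, 85]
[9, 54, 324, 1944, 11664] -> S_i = 9*6^i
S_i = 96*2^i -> [96, 192, 384, 768, 1536]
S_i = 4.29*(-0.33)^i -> [4.29, -1.42, 0.47, -0.15, 0.05]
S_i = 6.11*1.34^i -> [6.11, 8.19, 10.97, 14.7, 19.7]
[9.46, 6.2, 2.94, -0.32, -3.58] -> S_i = 9.46 + -3.26*i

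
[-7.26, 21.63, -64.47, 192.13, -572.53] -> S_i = -7.26*(-2.98)^i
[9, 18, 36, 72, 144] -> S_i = 9*2^i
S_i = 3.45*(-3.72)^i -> [3.45, -12.83, 47.74, -177.6, 660.68]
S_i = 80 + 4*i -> [80, 84, 88, 92, 96]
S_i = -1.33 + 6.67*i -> [-1.33, 5.34, 12.01, 18.68, 25.35]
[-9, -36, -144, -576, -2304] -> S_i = -9*4^i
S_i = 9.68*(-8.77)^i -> [9.68, -84.89, 744.52, -6529.41, 57262.95]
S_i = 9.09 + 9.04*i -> [9.09, 18.13, 27.17, 36.21, 45.25]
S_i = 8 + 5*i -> [8, 13, 18, 23, 28]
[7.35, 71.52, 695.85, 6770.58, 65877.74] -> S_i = 7.35*9.73^i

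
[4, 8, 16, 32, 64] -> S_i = 4*2^i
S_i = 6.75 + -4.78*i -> [6.75, 1.97, -2.81, -7.59, -12.37]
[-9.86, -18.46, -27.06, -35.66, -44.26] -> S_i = -9.86 + -8.60*i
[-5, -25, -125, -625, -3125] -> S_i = -5*5^i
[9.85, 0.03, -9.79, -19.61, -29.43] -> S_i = 9.85 + -9.82*i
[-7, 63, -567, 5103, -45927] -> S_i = -7*-9^i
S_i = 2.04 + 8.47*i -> [2.04, 10.51, 18.98, 27.45, 35.92]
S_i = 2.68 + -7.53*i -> [2.68, -4.85, -12.38, -19.91, -27.44]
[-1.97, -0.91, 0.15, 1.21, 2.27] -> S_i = -1.97 + 1.06*i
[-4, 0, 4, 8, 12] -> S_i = -4 + 4*i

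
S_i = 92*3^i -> [92, 276, 828, 2484, 7452]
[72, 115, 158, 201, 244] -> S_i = 72 + 43*i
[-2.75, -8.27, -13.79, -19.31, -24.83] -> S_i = -2.75 + -5.52*i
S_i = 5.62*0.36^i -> [5.62, 2.02, 0.73, 0.26, 0.09]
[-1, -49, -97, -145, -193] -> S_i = -1 + -48*i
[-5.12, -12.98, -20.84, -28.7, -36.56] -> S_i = -5.12 + -7.86*i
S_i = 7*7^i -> [7, 49, 343, 2401, 16807]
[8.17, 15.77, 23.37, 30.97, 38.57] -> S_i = 8.17 + 7.60*i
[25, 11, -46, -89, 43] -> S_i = Random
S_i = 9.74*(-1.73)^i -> [9.74, -16.85, 29.15, -50.43, 87.25]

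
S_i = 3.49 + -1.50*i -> [3.49, 1.99, 0.49, -1.01, -2.51]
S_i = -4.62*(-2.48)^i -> [-4.62, 11.46, -28.41, 70.47, -174.76]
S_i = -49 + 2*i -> [-49, -47, -45, -43, -41]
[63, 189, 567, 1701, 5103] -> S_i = 63*3^i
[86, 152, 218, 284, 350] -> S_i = 86 + 66*i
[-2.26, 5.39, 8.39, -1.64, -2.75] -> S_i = Random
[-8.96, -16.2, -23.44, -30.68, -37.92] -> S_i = -8.96 + -7.24*i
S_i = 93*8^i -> [93, 744, 5952, 47616, 380928]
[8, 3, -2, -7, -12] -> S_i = 8 + -5*i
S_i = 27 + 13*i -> [27, 40, 53, 66, 79]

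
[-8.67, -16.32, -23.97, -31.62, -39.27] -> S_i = -8.67 + -7.65*i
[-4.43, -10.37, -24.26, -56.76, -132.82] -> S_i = -4.43*2.34^i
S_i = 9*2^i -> [9, 18, 36, 72, 144]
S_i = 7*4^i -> [7, 28, 112, 448, 1792]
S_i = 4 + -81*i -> [4, -77, -158, -239, -320]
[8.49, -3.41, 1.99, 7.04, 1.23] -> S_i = Random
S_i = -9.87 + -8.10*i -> [-9.87, -17.97, -26.07, -34.17, -42.27]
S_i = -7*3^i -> [-7, -21, -63, -189, -567]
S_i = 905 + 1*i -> [905, 906, 907, 908, 909]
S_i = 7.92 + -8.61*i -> [7.92, -0.69, -9.3, -17.91, -26.52]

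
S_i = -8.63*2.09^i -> [-8.63, -18.04, -37.7, -78.79, -164.66]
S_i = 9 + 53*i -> [9, 62, 115, 168, 221]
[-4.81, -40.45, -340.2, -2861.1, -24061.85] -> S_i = -4.81*8.41^i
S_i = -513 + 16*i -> [-513, -497, -481, -465, -449]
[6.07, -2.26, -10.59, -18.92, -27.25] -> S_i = 6.07 + -8.33*i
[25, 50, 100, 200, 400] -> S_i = 25*2^i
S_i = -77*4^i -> [-77, -308, -1232, -4928, -19712]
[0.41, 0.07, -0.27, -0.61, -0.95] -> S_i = 0.41 + -0.34*i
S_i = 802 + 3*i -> [802, 805, 808, 811, 814]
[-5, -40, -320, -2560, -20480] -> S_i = -5*8^i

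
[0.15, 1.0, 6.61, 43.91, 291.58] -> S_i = 0.15*6.64^i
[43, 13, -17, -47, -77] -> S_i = 43 + -30*i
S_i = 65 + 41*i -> [65, 106, 147, 188, 229]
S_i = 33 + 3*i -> [33, 36, 39, 42, 45]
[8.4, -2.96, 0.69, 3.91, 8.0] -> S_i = Random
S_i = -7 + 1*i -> [-7, -6, -5, -4, -3]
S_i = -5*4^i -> [-5, -20, -80, -320, -1280]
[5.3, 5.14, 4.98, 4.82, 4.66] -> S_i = 5.30 + -0.16*i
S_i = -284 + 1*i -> [-284, -283, -282, -281, -280]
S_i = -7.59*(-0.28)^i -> [-7.59, 2.13, -0.6, 0.17, -0.05]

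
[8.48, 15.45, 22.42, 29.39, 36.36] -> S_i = 8.48 + 6.97*i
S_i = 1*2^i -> [1, 2, 4, 8, 16]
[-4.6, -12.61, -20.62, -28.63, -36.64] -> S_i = -4.60 + -8.01*i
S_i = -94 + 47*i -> [-94, -47, 0, 47, 94]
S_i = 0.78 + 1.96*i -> [0.78, 2.74, 4.7, 6.66, 8.62]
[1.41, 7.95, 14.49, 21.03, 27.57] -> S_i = 1.41 + 6.54*i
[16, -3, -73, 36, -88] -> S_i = Random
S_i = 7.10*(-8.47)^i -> [7.1, -60.14, 509.36, -4314.28, 36541.97]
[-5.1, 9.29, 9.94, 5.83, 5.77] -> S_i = Random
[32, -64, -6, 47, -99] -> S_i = Random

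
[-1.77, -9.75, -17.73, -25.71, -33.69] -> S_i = -1.77 + -7.98*i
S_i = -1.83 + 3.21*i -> [-1.83, 1.38, 4.59, 7.8, 11.01]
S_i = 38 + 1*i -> [38, 39, 40, 41, 42]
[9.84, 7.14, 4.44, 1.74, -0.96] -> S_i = 9.84 + -2.70*i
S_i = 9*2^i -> [9, 18, 36, 72, 144]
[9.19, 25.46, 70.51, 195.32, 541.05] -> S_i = 9.19*2.77^i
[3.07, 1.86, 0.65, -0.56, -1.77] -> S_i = 3.07 + -1.21*i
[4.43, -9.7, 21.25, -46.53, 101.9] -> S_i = 4.43*(-2.19)^i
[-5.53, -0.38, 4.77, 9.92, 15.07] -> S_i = -5.53 + 5.15*i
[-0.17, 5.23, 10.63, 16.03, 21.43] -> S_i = -0.17 + 5.40*i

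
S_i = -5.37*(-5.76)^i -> [-5.37, 30.93, -178.16, 1026.22, -5911.04]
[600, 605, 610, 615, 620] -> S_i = 600 + 5*i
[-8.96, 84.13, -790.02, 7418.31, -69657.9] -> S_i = -8.96*(-9.39)^i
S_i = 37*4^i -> [37, 148, 592, 2368, 9472]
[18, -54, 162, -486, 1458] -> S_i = 18*-3^i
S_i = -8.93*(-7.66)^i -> [-8.93, 68.4, -523.97, 4013.63, -30744.44]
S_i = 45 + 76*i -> [45, 121, 197, 273, 349]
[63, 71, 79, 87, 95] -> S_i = 63 + 8*i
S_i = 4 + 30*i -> [4, 34, 64, 94, 124]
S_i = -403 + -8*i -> [-403, -411, -419, -427, -435]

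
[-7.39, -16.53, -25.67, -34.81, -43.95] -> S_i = -7.39 + -9.14*i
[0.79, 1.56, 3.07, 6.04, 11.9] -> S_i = 0.79*1.97^i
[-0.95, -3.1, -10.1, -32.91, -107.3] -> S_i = -0.95*3.26^i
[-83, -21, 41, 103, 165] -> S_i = -83 + 62*i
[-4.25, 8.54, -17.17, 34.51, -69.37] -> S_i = -4.25*(-2.01)^i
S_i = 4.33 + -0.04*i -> [4.33, 4.29, 4.25, 4.21, 4.17]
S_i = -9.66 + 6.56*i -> [-9.66, -3.1, 3.46, 10.02, 16.58]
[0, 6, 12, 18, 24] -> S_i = 0 + 6*i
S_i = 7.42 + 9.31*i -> [7.42, 16.73, 26.04, 35.35, 44.66]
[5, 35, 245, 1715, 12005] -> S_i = 5*7^i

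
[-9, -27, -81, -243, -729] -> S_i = -9*3^i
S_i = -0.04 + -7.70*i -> [-0.04, -7.74, -15.44, -23.14, -30.84]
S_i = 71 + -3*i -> [71, 68, 65, 62, 59]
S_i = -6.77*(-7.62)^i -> [-6.77, 51.59, -393.1, 2995.39, -22824.88]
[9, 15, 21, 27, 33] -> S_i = 9 + 6*i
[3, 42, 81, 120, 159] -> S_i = 3 + 39*i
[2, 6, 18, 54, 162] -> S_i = 2*3^i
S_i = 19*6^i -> [19, 114, 684, 4104, 24624]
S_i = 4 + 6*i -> [4, 10, 16, 22, 28]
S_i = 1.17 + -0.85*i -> [1.17, 0.32, -0.53, -1.38, -2.23]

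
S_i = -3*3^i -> [-3, -9, -27, -81, -243]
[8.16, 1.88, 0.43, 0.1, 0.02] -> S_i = 8.16*0.23^i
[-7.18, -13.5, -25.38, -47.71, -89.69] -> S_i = -7.18*1.88^i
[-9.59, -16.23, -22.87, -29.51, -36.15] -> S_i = -9.59 + -6.64*i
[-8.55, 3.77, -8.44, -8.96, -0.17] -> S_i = Random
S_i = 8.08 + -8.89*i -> [8.08, -0.81, -9.7, -18.59, -27.48]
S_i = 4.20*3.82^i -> [4.2, 16.04, 61.29, 234.12, 894.34]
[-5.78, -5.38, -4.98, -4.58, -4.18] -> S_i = -5.78 + 0.40*i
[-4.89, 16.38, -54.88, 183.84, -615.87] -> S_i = -4.89*(-3.35)^i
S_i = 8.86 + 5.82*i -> [8.86, 14.68, 20.5, 26.32, 32.14]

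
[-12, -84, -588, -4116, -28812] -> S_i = -12*7^i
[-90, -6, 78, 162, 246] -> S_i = -90 + 84*i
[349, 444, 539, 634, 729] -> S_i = 349 + 95*i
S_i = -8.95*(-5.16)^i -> [-8.95, 46.18, -238.3, 1229.62, -6344.86]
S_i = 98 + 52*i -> [98, 150, 202, 254, 306]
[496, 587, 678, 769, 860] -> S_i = 496 + 91*i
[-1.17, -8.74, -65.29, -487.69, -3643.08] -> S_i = -1.17*7.47^i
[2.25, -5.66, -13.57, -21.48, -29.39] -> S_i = 2.25 + -7.91*i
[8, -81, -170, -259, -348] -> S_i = 8 + -89*i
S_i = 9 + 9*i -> [9, 18, 27, 36, 45]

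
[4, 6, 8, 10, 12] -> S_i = 4 + 2*i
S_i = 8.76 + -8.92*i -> [8.76, -0.16, -9.08, -18.0, -26.92]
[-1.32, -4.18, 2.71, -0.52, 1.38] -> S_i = Random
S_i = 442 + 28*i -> [442, 470, 498, 526, 554]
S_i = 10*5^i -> [10, 50, 250, 1250, 6250]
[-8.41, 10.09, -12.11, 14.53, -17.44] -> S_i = -8.41*(-1.20)^i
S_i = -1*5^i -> [-1, -5, -25, -125, -625]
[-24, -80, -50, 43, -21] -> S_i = Random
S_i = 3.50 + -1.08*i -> [3.5, 2.42, 1.34, 0.26, -0.82]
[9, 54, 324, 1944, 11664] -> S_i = 9*6^i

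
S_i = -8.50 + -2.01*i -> [-8.5, -10.51, -12.52, -14.53, -16.54]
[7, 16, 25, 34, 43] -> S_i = 7 + 9*i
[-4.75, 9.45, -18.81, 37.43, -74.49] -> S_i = -4.75*(-1.99)^i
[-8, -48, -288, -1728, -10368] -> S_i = -8*6^i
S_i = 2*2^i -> [2, 4, 8, 16, 32]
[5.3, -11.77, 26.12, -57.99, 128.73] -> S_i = 5.30*(-2.22)^i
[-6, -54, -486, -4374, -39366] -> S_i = -6*9^i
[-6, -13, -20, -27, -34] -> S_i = -6 + -7*i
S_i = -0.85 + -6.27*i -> [-0.85, -7.12, -13.39, -19.66, -25.93]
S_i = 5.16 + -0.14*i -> [5.16, 5.02, 4.88, 4.74, 4.6]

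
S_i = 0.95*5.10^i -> [0.95, 4.84, 24.71, 126.02, 642.69]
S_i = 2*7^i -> [2, 14, 98, 686, 4802]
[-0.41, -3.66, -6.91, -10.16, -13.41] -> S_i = -0.41 + -3.25*i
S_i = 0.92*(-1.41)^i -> [0.92, -1.3, 1.83, -2.58, 3.64]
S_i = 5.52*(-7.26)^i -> [5.52, -40.08, 290.95, -2112.27, 15335.06]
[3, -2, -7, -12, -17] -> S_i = 3 + -5*i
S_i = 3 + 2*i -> [3, 5, 7, 9, 11]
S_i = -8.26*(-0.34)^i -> [-8.26, 2.81, -0.95, 0.32, -0.11]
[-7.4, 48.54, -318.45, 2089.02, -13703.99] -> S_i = -7.40*(-6.56)^i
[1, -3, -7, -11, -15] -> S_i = 1 + -4*i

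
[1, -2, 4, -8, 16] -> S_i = 1*-2^i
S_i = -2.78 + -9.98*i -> [-2.78, -12.76, -22.74, -32.72, -42.7]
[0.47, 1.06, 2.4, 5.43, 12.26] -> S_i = 0.47*2.26^i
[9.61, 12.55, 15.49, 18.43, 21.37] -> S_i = 9.61 + 2.94*i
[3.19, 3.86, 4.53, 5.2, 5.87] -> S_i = 3.19 + 0.67*i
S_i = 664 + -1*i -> [664, 663, 662, 661, 660]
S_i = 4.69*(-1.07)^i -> [4.69, -5.02, 5.37, -5.75, 6.15]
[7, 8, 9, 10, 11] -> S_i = 7 + 1*i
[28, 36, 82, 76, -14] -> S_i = Random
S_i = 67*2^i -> [67, 134, 268, 536, 1072]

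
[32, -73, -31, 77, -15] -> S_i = Random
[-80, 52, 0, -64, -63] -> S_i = Random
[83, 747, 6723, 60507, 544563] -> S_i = 83*9^i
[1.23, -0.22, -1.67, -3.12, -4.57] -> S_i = 1.23 + -1.45*i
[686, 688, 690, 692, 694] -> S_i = 686 + 2*i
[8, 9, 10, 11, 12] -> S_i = 8 + 1*i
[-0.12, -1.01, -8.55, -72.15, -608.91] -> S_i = -0.12*8.44^i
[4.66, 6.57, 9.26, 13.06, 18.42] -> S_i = 4.66*1.41^i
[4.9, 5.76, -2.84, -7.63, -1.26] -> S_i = Random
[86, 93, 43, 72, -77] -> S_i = Random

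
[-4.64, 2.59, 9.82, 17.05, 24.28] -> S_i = -4.64 + 7.23*i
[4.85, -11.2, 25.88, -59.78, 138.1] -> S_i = 4.85*(-2.31)^i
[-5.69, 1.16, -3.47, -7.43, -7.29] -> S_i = Random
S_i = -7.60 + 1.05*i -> [-7.6, -6.55, -5.5, -4.45, -3.4]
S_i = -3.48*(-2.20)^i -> [-3.48, 7.66, -16.84, 37.06, -81.52]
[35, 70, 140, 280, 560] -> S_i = 35*2^i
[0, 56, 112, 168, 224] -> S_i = 0 + 56*i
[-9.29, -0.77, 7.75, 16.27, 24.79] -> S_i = -9.29 + 8.52*i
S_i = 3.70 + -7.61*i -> [3.7, -3.91, -11.52, -19.13, -26.74]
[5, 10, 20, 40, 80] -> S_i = 5*2^i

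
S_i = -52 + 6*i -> [-52, -46, -40, -34, -28]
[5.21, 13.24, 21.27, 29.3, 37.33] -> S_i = 5.21 + 8.03*i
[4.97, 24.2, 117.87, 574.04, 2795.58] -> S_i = 4.97*4.87^i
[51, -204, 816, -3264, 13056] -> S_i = 51*-4^i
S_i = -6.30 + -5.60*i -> [-6.3, -11.9, -17.5, -23.1, -28.7]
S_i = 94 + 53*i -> [94, 147, 200, 253, 306]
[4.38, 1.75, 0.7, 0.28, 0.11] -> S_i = 4.38*0.40^i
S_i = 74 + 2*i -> [74, 76, 78, 80, 82]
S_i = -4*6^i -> [-4, -24, -144, -864, -5184]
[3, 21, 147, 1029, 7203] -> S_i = 3*7^i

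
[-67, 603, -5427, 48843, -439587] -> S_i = -67*-9^i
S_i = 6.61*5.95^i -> [6.61, 39.33, 234.01, 1392.36, 8284.56]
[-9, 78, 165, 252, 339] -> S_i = -9 + 87*i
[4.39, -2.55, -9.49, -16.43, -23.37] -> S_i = 4.39 + -6.94*i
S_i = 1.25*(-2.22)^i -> [1.25, -2.78, 6.16, -13.68, 30.36]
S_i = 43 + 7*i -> [43, 50, 57, 64, 71]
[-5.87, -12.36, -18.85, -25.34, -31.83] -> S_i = -5.87 + -6.49*i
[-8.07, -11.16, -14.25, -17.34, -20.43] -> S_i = -8.07 + -3.09*i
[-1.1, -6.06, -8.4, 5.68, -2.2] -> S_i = Random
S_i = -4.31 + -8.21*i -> [-4.31, -12.52, -20.73, -28.94, -37.15]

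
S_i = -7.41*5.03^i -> [-7.41, -37.27, -187.48, -943.02, -4743.4]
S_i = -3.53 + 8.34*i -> [-3.53, 4.81, 13.15, 21.49, 29.83]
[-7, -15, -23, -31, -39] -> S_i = -7 + -8*i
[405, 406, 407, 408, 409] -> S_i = 405 + 1*i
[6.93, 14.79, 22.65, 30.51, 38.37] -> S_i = 6.93 + 7.86*i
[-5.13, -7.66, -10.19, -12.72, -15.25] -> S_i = -5.13 + -2.53*i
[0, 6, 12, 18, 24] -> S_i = 0 + 6*i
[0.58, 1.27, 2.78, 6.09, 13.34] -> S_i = 0.58*2.19^i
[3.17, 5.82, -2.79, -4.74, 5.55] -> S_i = Random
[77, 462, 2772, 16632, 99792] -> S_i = 77*6^i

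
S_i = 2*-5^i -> [2, -10, 50, -250, 1250]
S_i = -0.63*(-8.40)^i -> [-0.63, 5.29, -44.45, 373.4, -3136.59]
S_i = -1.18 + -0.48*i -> [-1.18, -1.66, -2.14, -2.62, -3.1]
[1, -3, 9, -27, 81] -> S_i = 1*-3^i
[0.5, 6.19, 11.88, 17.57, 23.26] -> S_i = 0.50 + 5.69*i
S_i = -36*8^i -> [-36, -288, -2304, -18432, -147456]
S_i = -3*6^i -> [-3, -18, -108, -648, -3888]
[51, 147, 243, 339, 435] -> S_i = 51 + 96*i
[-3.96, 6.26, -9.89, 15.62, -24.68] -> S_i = -3.96*(-1.58)^i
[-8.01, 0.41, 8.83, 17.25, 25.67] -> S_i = -8.01 + 8.42*i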